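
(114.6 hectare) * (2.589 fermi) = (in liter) 2.967e-06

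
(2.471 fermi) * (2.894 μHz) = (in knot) 1.39e-20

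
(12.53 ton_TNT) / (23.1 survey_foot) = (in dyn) 7.446e+14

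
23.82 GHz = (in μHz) 2.382e+16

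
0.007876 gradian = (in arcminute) 0.4253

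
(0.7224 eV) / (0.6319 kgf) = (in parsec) 6.053e-37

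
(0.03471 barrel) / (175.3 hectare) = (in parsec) 1.02e-25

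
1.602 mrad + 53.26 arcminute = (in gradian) 1.088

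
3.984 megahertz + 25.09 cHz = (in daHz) 3.984e+05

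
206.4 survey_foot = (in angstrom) 6.291e+11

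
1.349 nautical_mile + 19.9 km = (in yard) 2.45e+04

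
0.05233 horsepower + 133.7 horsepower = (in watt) 9.974e+04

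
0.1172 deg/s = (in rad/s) 0.002046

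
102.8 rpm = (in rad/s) 10.77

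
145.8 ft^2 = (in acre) 0.003347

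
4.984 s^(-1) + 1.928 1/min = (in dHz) 50.16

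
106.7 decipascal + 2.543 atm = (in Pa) 2.577e+05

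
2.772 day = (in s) 2.395e+05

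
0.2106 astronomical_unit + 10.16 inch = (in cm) 3.151e+12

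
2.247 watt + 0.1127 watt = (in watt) 2.36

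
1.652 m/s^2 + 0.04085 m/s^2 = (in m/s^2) 1.693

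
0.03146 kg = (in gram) 31.46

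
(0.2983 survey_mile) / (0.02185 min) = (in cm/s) 3.662e+04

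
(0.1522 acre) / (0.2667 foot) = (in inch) 2.983e+05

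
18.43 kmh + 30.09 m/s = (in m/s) 35.21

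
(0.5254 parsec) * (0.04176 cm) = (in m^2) 6.77e+12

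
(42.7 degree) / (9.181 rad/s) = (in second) 0.08117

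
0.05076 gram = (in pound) 0.0001119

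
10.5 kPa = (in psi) 1.523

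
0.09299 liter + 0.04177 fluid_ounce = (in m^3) 9.423e-05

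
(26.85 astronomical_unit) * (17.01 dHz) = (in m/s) 6.832e+12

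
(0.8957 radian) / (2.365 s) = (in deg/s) 21.7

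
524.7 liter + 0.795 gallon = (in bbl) 3.319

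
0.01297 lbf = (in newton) 0.05769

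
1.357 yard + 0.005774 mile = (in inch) 414.7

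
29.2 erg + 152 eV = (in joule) 2.92e-06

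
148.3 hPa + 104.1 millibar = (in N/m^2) 2.524e+04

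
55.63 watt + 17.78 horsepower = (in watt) 1.331e+04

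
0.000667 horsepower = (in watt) 0.4974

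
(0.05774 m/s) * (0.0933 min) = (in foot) 1.06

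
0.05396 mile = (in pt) 2.462e+05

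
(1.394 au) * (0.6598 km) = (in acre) 3.4e+10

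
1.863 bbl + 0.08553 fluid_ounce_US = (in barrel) 1.863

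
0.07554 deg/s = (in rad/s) 0.001318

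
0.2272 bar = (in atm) 0.2242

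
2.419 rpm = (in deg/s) 14.51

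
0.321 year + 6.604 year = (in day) 2528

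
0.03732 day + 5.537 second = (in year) 0.0001024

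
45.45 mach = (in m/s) 1.548e+04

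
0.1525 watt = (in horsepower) 0.0002045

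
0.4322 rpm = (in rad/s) 0.04526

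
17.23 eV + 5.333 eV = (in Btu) 3.426e-21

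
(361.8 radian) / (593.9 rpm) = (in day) 6.733e-05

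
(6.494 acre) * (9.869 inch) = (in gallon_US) 1.74e+06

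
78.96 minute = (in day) 0.05483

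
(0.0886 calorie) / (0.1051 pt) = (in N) 9998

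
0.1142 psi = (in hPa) 7.874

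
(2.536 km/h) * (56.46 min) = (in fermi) 2.386e+18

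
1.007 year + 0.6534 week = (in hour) 8931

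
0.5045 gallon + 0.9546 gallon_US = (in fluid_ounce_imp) 194.4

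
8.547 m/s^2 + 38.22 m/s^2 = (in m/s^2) 46.77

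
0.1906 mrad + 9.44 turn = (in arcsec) 1.223e+07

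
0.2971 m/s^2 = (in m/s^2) 0.2971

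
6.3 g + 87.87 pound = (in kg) 39.86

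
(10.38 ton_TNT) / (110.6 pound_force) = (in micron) 8.828e+13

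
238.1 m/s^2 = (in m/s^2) 238.1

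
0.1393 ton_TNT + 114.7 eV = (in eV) 3.638e+27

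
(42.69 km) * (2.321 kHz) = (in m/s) 9.908e+07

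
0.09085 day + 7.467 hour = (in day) 0.402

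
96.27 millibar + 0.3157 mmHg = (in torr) 72.52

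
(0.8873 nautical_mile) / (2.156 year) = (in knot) 4.698e-05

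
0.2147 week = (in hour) 36.07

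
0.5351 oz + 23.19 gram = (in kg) 0.03836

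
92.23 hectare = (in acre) 227.9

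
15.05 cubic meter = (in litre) 1.505e+04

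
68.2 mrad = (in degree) 3.908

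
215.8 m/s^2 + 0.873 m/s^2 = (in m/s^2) 216.7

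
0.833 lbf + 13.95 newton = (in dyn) 1.766e+06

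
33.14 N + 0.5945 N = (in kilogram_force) 3.44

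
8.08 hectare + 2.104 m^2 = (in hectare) 8.08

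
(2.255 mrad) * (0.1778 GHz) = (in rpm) 3.829e+06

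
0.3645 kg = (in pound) 0.8036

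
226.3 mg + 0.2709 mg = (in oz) 0.007992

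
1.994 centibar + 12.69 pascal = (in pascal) 2007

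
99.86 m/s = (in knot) 194.1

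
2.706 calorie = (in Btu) 0.01073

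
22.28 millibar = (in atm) 0.02199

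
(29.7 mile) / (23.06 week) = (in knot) 0.006662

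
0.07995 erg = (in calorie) 1.911e-09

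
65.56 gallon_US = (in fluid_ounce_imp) 8734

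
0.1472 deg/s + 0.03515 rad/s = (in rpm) 0.3602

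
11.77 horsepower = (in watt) 8777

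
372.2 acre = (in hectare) 150.6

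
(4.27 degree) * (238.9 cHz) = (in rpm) 1.7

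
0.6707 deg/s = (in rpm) 0.1118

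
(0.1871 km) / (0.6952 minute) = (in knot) 8.719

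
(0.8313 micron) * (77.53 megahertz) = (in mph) 144.2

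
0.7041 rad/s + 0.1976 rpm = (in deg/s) 41.53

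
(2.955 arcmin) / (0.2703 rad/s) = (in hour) 8.834e-07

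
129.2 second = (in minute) 2.153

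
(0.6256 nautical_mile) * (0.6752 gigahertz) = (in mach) 2.297e+09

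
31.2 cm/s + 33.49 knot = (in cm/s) 1754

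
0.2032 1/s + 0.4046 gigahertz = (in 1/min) 2.428e+10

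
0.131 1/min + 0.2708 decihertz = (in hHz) 0.0002926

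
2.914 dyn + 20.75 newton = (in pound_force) 4.665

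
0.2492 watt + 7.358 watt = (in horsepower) 0.0102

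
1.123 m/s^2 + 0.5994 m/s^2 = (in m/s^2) 1.722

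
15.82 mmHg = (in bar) 0.02109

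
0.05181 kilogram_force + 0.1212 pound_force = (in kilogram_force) 0.1068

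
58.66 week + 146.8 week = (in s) 1.243e+08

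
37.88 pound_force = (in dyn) 1.685e+07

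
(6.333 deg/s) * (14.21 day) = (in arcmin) 4.665e+08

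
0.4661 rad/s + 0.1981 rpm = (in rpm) 4.649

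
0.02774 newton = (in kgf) 0.002829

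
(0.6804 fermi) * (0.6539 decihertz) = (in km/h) 1.602e-16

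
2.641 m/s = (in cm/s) 264.1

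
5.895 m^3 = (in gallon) 1557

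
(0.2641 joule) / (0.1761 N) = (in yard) 1.64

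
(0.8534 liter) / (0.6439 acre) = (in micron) 0.3275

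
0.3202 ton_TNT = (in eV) 8.362e+27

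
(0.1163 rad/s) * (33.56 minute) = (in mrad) 2.342e+05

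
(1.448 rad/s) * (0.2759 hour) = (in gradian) 9.156e+04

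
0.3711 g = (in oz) 0.01309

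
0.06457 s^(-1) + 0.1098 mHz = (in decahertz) 0.006468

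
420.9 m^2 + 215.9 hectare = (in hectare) 215.9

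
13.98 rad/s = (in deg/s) 801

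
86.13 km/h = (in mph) 53.52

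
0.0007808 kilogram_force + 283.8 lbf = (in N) 1262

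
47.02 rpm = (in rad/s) 4.924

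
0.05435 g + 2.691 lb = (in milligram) 1.221e+06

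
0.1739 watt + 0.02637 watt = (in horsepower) 0.0002686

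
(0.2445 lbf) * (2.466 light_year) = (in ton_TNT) 6.064e+06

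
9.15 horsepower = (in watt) 6823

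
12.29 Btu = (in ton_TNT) 3.099e-06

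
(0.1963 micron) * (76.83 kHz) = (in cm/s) 1.508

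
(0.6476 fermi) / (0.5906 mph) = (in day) 2.839e-20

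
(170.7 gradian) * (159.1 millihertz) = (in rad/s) 0.4266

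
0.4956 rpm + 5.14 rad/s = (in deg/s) 297.5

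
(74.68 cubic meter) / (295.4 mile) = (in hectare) 1.571e-08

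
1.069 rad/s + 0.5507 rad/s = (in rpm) 15.47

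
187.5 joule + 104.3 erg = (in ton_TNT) 4.481e-08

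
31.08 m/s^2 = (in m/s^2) 31.08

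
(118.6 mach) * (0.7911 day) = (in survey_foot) 9.056e+09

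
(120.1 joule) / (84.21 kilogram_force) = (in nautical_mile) 7.853e-05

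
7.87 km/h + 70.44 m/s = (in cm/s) 7263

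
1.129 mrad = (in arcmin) 3.881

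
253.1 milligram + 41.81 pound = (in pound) 41.81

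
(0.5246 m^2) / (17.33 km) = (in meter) 3.027e-05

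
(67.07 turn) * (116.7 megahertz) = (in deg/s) 2.818e+12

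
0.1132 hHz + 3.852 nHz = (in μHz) 1.132e+07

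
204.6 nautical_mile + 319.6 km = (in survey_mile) 434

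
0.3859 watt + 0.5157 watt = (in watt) 0.9016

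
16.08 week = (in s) 9.725e+06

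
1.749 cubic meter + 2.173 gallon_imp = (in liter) 1759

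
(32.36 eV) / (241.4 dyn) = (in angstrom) 2.148e-05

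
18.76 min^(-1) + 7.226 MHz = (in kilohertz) 7226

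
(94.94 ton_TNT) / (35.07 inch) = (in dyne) 4.459e+16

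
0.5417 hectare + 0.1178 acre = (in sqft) 6.344e+04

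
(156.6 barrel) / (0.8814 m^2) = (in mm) 2.825e+04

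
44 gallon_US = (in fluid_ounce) 5632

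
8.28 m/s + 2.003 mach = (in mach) 2.027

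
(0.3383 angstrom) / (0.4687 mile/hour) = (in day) 1.869e-15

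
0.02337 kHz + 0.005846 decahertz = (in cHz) 2343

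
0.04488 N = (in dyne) 4488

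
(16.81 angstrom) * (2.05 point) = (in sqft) 1.309e-11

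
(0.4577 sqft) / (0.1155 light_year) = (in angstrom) 3.891e-07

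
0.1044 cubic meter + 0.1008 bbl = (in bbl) 0.7575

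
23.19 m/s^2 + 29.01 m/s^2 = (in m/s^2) 52.2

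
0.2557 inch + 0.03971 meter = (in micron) 4.62e+04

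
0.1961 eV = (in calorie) 7.509e-21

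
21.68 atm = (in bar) 21.97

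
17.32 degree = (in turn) 0.04811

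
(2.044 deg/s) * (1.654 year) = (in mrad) 1.861e+09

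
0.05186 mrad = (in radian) 5.186e-05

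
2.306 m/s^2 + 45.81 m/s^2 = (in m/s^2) 48.12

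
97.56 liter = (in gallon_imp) 21.46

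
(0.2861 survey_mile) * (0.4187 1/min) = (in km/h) 11.57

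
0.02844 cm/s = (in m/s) 0.0002844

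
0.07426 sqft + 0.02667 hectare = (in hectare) 0.02667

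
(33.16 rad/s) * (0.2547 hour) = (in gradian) 1.936e+06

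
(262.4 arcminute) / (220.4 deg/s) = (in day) 2.297e-07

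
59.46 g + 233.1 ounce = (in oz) 235.2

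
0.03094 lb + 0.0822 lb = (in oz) 1.81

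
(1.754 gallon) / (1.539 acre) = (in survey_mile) 6.624e-10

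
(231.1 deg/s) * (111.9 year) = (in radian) 1.423e+10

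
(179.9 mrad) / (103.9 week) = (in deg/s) 1.64e-07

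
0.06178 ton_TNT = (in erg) 2.585e+15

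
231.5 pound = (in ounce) 3704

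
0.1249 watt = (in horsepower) 0.0001675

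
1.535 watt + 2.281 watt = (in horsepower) 0.005117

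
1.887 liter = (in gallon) 0.4985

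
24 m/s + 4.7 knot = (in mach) 0.07759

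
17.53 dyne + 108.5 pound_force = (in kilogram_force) 49.21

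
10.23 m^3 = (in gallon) 2702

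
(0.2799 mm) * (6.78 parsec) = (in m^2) 5.856e+13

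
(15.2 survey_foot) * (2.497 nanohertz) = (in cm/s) 1.157e-06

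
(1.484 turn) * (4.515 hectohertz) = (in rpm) 4.02e+04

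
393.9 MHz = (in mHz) 3.939e+11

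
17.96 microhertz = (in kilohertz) 1.796e-08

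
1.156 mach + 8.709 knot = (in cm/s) 3.981e+04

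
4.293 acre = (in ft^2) 1.87e+05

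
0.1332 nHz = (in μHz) 0.0001332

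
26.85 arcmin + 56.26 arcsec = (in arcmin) 27.79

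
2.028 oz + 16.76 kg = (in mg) 1.682e+07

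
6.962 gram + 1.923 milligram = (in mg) 6964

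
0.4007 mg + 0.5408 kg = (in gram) 540.8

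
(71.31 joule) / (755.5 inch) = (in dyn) 3.716e+05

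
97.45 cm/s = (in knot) 1.894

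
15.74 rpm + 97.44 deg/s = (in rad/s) 3.349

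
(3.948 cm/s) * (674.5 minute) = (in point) 4.529e+06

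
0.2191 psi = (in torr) 11.33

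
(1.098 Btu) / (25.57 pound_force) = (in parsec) 3.301e-16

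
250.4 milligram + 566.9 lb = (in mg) 2.571e+08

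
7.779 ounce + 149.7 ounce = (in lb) 9.842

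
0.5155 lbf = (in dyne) 2.293e+05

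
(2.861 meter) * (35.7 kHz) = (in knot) 1.985e+05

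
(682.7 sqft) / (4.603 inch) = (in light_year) 5.734e-14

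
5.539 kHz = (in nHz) 5.539e+12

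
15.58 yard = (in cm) 1425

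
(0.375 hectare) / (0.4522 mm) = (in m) 8.293e+06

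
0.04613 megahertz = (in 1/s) 4.613e+04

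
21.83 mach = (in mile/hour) 1.663e+04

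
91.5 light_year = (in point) 2.454e+21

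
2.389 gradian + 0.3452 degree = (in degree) 2.495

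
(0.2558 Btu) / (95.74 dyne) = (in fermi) 2.819e+20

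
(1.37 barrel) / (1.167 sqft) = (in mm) 2009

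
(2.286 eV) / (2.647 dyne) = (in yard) 1.513e-14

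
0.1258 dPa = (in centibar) 1.258e-05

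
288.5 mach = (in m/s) 9.823e+04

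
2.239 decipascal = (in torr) 0.001679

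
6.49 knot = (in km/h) 12.02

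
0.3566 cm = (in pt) 10.11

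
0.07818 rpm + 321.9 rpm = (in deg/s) 1932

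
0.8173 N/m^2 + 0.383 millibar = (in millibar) 0.3912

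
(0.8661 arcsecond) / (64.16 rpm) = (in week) 1.033e-12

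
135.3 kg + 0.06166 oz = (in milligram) 1.353e+08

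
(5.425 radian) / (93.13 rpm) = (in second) 0.5563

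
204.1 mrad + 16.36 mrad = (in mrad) 220.5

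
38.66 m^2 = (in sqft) 416.1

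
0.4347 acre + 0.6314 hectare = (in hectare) 0.8073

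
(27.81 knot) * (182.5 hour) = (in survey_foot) 3.084e+07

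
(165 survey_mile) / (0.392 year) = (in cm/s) 2.148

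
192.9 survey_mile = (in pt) 8.8e+08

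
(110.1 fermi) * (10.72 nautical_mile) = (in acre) 5.401e-13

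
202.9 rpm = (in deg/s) 1217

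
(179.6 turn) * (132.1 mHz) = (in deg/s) 8541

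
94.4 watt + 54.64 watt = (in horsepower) 0.1999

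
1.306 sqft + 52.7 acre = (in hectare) 21.33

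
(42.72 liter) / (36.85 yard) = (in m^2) 0.001268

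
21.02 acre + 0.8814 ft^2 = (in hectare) 8.507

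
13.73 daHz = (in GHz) 1.373e-07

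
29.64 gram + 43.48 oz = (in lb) 2.783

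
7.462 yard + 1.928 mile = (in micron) 3.11e+09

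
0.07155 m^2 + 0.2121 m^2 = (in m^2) 0.2837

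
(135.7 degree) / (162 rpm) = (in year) 4.427e-09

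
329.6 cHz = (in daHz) 0.3296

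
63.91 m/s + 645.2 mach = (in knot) 4.272e+05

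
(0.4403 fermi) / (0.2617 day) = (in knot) 3.785e-20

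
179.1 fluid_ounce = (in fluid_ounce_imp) 186.4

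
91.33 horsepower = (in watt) 6.81e+04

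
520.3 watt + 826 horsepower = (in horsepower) 826.7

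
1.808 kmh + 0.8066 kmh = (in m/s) 0.7263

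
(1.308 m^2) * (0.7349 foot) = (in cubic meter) 0.293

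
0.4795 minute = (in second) 28.77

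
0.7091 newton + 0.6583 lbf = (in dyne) 3.637e+05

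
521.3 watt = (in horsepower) 0.6991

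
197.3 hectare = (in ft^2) 2.124e+07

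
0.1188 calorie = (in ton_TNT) 1.188e-10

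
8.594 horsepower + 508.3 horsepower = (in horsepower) 516.9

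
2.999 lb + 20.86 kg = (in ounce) 783.8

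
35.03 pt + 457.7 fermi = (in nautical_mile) 6.673e-06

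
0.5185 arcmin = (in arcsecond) 31.11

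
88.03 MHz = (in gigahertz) 0.08803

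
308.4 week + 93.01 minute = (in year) 5.915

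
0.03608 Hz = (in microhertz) 3.608e+04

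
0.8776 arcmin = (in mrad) 0.2553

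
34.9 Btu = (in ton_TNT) 8.801e-06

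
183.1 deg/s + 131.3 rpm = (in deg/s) 970.9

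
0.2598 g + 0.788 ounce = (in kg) 0.0226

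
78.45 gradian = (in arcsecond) 2.542e+05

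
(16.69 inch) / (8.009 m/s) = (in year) 1.678e-09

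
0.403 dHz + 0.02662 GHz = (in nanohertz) 2.662e+16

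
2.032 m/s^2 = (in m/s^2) 2.032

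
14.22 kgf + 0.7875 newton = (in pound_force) 31.53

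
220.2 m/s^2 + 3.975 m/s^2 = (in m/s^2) 224.2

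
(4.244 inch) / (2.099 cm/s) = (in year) 1.629e-07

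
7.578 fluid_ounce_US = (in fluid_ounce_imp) 7.888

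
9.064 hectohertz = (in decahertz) 90.64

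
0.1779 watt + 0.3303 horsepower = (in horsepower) 0.3305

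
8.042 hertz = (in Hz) 8.042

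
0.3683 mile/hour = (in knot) 0.32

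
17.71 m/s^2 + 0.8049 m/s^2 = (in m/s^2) 18.51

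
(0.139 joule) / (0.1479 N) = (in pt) 2664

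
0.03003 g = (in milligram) 30.03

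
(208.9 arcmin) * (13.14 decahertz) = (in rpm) 76.25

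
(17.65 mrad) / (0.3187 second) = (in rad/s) 0.05538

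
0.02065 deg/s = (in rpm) 0.003442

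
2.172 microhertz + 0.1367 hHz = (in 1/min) 820.2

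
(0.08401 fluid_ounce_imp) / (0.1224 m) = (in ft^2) 0.0002099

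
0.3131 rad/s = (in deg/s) 17.94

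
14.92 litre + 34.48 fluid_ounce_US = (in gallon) 4.211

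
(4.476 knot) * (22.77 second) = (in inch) 2064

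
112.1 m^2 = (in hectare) 0.01121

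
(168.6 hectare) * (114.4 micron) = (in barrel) 1213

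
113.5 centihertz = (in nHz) 1.135e+09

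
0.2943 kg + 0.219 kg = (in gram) 513.3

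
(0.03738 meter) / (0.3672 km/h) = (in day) 4.242e-06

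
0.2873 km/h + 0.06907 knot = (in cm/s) 11.53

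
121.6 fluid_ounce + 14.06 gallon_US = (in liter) 56.82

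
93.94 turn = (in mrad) 5.902e+05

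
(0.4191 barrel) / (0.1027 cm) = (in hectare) 0.006488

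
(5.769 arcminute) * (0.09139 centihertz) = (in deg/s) 8.787e-05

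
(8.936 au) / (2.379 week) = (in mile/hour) 2.078e+06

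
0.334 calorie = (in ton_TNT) 3.34e-10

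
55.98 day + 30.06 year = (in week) 1575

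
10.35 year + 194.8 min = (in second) 3.264e+08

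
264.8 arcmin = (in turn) 0.01226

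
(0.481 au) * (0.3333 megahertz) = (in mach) 7.044e+13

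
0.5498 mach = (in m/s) 187.2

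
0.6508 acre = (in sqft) 2.835e+04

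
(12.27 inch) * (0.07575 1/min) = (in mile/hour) 0.0008802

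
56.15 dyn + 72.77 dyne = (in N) 0.001289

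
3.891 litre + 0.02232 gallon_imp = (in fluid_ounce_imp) 140.5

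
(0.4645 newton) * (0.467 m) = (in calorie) 0.05185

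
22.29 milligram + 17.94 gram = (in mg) 1.796e+04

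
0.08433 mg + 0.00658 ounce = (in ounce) 0.006583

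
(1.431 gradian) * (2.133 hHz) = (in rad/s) 4.795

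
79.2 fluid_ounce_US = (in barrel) 0.01473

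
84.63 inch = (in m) 2.15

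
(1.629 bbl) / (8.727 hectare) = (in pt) 0.008412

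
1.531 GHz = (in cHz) 1.531e+11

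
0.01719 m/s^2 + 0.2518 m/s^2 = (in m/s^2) 0.269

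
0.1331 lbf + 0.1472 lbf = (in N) 1.247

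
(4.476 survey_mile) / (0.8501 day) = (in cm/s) 9.807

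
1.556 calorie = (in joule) 6.51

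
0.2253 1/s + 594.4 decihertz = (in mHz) 5.967e+04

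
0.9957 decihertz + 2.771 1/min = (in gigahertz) 1.458e-10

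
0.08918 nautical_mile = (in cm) 1.652e+04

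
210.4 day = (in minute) 3.03e+05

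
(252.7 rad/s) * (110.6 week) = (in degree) 9.685e+11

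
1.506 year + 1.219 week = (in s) 4.823e+07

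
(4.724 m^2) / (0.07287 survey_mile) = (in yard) 0.04405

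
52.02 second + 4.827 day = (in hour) 115.9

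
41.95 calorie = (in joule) 175.5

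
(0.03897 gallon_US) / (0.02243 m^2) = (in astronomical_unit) 4.396e-14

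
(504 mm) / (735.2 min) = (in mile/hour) 2.556e-05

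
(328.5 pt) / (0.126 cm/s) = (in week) 0.0001521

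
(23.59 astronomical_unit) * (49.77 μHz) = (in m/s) 1.756e+08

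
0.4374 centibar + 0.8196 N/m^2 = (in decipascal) 4382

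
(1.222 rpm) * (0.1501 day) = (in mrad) 1.66e+06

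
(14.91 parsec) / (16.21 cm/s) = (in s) 2.838e+18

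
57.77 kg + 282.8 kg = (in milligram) 3.406e+08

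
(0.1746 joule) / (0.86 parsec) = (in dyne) 6.58e-13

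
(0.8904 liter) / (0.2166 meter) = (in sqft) 0.04425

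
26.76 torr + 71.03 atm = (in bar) 72.01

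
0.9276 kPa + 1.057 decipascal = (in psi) 0.1346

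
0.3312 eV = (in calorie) 1.268e-20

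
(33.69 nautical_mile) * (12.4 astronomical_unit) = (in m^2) 1.157e+17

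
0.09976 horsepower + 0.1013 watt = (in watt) 74.49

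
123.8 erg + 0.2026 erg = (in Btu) 1.175e-08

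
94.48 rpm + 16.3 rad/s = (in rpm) 250.1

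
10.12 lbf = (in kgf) 4.59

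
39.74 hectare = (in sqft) 4.278e+06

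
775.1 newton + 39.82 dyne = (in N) 775.1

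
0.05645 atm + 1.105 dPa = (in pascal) 5720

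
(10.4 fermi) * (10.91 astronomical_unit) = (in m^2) 0.01697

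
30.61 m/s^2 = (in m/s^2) 30.61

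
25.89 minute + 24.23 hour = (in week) 0.1468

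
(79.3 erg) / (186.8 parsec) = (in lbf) 3.093e-25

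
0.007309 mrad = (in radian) 7.309e-06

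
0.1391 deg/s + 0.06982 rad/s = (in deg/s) 4.139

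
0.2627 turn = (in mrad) 1651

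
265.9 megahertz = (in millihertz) 2.659e+11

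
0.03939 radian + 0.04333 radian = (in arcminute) 284.4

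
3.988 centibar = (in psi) 0.5784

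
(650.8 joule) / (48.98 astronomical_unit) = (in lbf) 1.997e-11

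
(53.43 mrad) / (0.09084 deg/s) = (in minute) 0.5617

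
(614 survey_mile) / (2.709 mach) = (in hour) 0.2976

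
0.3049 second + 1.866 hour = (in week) 0.01111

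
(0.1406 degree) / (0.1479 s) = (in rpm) 0.1584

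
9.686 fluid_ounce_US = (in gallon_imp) 0.06301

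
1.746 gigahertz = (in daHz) 1.746e+08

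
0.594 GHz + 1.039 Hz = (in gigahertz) 0.594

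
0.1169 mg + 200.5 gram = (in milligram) 2.005e+05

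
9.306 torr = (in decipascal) 1.241e+04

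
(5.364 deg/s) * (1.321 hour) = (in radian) 445.2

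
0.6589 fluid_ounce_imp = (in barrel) 0.0001178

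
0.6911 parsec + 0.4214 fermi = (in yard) 2.332e+16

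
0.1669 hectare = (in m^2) 1669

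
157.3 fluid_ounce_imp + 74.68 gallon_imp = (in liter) 344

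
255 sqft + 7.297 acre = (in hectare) 2.955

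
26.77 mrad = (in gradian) 1.704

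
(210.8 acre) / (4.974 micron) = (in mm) 1.715e+14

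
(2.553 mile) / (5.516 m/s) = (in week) 0.001232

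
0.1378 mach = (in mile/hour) 105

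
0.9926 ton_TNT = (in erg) 4.153e+16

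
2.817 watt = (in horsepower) 0.003778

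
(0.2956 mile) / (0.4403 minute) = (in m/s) 18.01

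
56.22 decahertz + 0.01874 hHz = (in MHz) 0.0005641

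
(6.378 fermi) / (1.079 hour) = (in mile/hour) 3.673e-18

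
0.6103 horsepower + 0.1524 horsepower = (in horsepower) 0.7627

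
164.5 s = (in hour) 0.04569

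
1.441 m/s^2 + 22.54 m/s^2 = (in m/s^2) 23.98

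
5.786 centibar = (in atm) 0.0571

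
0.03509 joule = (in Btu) 3.326e-05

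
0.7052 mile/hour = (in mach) 0.0009259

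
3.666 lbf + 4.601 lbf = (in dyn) 3.677e+06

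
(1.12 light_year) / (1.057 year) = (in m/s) 3.179e+08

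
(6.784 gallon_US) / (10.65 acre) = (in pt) 0.001689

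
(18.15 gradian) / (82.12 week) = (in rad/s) 5.74e-09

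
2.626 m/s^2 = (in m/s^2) 2.626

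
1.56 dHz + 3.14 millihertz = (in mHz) 159.1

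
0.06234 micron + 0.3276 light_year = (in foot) 1.017e+16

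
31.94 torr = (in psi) 0.6176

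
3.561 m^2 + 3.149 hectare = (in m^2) 3.149e+04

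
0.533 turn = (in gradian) 213.2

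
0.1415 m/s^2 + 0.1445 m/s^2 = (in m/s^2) 0.286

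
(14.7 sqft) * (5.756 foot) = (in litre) 2396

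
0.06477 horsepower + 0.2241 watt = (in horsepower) 0.06507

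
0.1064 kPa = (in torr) 0.7981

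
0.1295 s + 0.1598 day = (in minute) 230.1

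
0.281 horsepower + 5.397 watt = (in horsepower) 0.2882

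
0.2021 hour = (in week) 0.001203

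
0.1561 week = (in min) 1573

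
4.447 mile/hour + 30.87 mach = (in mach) 30.88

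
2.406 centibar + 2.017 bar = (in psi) 29.6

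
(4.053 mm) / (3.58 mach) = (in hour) 9.236e-10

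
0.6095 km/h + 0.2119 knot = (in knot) 0.541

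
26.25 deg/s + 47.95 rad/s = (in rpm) 462.3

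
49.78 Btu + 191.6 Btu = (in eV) 1.59e+24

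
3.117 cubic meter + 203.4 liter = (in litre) 3320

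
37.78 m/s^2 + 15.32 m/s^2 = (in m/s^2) 53.1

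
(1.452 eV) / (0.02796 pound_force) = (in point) 5.302e-15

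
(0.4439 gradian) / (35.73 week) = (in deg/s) 1.849e-08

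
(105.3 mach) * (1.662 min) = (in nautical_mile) 1931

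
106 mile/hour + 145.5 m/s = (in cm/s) 1.929e+04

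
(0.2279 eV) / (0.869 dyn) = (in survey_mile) 2.611e-18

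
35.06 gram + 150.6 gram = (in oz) 6.549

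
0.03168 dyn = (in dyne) 0.03168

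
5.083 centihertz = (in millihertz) 50.83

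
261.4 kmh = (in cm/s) 7261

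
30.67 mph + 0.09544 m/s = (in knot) 26.84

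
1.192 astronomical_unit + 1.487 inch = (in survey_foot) 5.85e+11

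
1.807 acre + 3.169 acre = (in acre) 4.976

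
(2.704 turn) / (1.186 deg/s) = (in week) 0.001357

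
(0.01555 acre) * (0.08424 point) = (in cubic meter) 0.00187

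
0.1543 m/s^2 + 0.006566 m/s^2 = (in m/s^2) 0.1609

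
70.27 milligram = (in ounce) 0.002479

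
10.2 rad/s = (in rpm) 97.4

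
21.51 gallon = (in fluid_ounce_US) 2753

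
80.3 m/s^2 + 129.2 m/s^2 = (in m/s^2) 209.5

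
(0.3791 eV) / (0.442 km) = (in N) 1.374e-22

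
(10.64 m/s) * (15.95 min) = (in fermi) 1.018e+19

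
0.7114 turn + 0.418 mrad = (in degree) 256.1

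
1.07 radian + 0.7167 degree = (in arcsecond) 2.233e+05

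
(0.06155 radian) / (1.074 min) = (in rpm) 0.009121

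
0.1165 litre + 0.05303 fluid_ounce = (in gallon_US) 0.03119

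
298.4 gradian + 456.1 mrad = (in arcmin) 1.768e+04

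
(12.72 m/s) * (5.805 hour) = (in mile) 165.2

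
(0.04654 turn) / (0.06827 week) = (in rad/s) 7.082e-06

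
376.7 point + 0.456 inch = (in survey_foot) 0.474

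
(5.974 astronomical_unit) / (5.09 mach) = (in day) 5968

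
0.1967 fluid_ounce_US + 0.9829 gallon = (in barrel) 0.02344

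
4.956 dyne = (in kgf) 5.054e-06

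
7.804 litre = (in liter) 7.804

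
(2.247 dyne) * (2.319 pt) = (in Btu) 1.742e-11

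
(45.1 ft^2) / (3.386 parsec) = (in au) 2.681e-28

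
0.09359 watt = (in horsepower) 0.0001255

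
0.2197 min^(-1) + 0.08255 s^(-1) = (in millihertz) 86.21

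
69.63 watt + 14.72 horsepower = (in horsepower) 14.81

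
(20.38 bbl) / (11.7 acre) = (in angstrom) 6.843e+05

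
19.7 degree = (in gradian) 21.89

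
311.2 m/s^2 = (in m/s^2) 311.2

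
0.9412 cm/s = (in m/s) 0.009412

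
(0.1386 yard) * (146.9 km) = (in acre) 4.6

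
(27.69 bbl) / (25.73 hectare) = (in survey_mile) 1.063e-08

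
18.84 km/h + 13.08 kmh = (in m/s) 8.867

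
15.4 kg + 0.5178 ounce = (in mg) 1.541e+07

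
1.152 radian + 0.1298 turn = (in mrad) 1968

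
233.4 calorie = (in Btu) 0.9256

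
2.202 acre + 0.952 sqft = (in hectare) 0.8911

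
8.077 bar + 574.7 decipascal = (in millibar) 8078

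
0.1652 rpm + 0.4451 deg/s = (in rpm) 0.2394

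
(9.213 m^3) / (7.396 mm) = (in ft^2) 1.341e+04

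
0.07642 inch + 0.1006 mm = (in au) 1.365e-14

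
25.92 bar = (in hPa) 2.592e+04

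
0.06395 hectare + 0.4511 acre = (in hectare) 0.2465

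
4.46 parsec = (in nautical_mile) 7.431e+13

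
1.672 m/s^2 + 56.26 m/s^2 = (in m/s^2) 57.93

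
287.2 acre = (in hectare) 116.2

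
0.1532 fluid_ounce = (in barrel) 2.85e-05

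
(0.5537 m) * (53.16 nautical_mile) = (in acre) 13.47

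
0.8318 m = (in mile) 0.0005169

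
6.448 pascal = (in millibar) 0.06448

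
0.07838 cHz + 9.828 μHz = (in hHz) 7.936e-06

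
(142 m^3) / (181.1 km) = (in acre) 1.938e-07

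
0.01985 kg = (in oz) 0.7002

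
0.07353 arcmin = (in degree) 0.001226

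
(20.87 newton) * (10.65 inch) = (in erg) 5.646e+07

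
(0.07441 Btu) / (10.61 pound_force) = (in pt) 4715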